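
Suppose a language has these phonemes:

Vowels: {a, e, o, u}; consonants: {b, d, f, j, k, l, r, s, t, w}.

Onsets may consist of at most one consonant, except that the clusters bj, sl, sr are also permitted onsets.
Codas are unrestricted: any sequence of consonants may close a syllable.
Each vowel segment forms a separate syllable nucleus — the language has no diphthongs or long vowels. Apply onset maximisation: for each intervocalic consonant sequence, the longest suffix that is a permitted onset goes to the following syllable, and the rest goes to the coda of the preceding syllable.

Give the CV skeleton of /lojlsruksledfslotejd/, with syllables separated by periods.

CVCC.CCVC.CCVCC.CCV.CVCC

Nuclei (vowels): o, u, e, o, e → 5 syllables.
/o…u/ gap (V1→V2): /jlsr/ splits as /jl/ + /sr/ (/sr/ is the longest suffix that is a licit onset).
/u…e/ gap (V2→V3): /ksl/; trying suffixes from longest down, /sl/ is the first permitted one, so coda /k/ | onset /sl/.
/e…o/ gap (V3→V4): /dfsl/ — longest licit onset from the right is /sl/, leaving /df/ as coda.
/o…e/ gap (V4→V5): just /t/ — single C goes to the following onset.
Putting it together: lojl.sruk.sledf.slo.tejd.
Mapping each syllable to C/V: /lojl/ → CVCC, /sruk/ → CCVC, /sledf/ → CCVCC, /slo/ → CCV, /tejd/ → CVCC.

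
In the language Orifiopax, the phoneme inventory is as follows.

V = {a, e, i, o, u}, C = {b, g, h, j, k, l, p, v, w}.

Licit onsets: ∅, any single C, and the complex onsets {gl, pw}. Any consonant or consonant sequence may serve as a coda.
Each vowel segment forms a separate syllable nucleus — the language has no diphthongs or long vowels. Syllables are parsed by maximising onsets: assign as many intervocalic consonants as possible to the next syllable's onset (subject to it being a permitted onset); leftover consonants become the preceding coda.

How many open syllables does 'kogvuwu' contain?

The vowels are o, u, u — 3 nuclei, so 3 syllables.
V1 /o/ – V2 /u/: /gv/; trying suffixes from longest down, /v/ is the first permitted one, so coda /g/ | onset /v/.
V2 /u/ – V3 /u/: just /w/ — single C goes to the following onset.
Putting it together: kog.vu.wu.
Classifying each syllable: /kog/ (closed), /vu/ (open), /wu/ (open).
Open syllables: 2.

2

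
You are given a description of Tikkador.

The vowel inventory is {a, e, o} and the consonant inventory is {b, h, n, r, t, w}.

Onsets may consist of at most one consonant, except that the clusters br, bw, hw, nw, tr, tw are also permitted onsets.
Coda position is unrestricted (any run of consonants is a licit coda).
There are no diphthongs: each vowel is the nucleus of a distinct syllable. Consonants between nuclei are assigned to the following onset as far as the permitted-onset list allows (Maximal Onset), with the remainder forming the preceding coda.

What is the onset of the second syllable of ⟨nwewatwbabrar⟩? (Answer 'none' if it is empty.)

w

Vowels present: e, a, a, a; each is a nucleus, giving 4 syllables.
Between /e/ (V1) and /a/ (V2): just /w/ — single C goes to the following onset.
Between /a/ (V2) and /a/ (V3): /twb/ — longest licit onset from the right is /b/, leaving /tw/ as coda.
Between /a/ (V3) and /a/ (V4): /br/ — entire cluster is a permitted onset → onset /br/, coda ∅.
Result: nwe.watw.ba.brar.
Syllable 2 is /watw/: onset /w/, nucleus /a/, coda /tw/.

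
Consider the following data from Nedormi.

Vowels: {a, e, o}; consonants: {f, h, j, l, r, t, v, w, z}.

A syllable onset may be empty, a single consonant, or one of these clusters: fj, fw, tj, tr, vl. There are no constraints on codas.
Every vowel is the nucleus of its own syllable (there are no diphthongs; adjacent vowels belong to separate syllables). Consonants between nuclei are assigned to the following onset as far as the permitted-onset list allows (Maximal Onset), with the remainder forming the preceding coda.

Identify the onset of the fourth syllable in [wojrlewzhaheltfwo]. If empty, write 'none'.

The vowels are o, e, a, e, o — 5 nuclei, so 5 syllables.
/o…e/ gap (V1→V2): /jrl/ — longest licit onset from the right is /l/, leaving /jr/ as coda.
/e…a/ gap (V2→V3): /wzh/ — longest licit onset from the right is /h/, leaving /wz/ as coda.
/a…e/ gap (V3→V4): /h/ → onset of the next syllable (single consonants are always licit onsets).
/e…o/ gap (V4→V5): /ltfw/ — longest licit onset from the right is /fw/, leaving /lt/ as coda.
Putting it together: wojr.lewz.ha.helt.fwo.
Syllable 4 is /helt/: onset /h/, nucleus /e/, coda /lt/.

h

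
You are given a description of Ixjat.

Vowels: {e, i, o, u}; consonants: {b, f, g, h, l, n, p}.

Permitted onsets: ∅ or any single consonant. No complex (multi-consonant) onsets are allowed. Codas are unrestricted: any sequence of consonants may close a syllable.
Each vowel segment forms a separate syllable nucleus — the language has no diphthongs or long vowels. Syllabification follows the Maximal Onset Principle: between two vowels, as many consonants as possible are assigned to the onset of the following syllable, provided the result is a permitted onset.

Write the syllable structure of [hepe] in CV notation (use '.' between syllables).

The vowels are e, e — 2 nuclei, so 2 syllables.
σ1/σ2 boundary: /p/ is a single consonant, so it becomes the next onset.
Result: he.pe.
Mapping each syllable to C/V: /he/ → CV, /pe/ → CV.

CV.CV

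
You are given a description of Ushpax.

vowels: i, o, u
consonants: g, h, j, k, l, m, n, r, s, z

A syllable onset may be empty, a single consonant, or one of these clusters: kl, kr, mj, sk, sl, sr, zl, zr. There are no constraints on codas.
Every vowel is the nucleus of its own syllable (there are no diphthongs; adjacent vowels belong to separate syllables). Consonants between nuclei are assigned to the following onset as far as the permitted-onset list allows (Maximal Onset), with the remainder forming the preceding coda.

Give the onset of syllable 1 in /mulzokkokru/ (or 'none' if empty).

Nuclei (vowels): u, o, o, u → 4 syllables.
/u…o/ gap (V1→V2): cluster /lz/ — the longest permitted-onset suffix is /z/; onset = /z/, preceding coda = /l/.
/o…o/ gap (V2→V3): cluster /kk/ — the longest permitted-onset suffix is /k/; onset = /k/, preceding coda = /k/.
/o…u/ gap (V3→V4): /kr/ is a licit onset in full, so it all attaches to the next syllable.
So the parse is mul.zok.ko.kru.
Syllable 1 is /mul/: onset /m/, nucleus /u/, coda /l/.

m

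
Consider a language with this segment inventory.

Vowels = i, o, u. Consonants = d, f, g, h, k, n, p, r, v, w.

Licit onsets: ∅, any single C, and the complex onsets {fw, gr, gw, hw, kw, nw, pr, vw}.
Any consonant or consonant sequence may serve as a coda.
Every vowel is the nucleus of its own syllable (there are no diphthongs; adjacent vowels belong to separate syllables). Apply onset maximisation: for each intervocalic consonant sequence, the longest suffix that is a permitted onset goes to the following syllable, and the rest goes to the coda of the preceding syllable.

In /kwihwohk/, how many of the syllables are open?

Vowels present: i, o; each is a nucleus, giving 2 syllables.
/i…o/ gap (V1→V2): /hw/ — entire cluster is a permitted onset → onset /hw/, coda ∅.
Result: kwi.hwohk.
Classifying each syllable: /kwi/ (open), /hwohk/ (closed).
Open syllables: 1.

1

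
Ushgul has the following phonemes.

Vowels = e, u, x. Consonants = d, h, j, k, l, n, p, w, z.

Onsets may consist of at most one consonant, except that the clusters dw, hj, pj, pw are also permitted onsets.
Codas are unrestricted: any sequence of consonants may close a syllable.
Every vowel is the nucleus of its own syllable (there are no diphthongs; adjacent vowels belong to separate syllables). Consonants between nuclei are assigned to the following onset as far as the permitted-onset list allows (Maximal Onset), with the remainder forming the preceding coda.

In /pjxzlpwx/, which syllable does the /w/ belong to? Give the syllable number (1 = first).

Vowels present: x, x; each is a nucleus, giving 2 syllables.
Between /x/ (V1) and /x/ (V2): /zlpw/ splits as /zl/ + /pw/ (/pw/ is the longest suffix that is a licit onset).
So the parse is pjxzl.pwx.
The /w/ is in the onset of syllable 2 (/pwx/).

2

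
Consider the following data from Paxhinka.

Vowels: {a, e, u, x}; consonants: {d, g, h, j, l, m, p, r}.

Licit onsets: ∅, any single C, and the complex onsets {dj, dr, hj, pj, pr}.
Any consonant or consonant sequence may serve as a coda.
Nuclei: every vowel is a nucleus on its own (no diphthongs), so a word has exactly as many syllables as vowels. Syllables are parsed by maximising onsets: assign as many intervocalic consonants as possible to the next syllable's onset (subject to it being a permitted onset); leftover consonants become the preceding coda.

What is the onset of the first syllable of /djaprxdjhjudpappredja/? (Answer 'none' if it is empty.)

dj

The vowels are a, x, u, a, e, a — 6 nuclei, so 6 syllables.
V1 /a/ – V2 /x/: /pr/ — entire cluster is a permitted onset → onset /pr/, coda ∅.
V2 /x/ – V3 /u/: /djhj/ splits as /dj/ + /hj/ (/hj/ is the longest suffix that is a licit onset).
V3 /u/ – V4 /a/: /dp/; trying suffixes from longest down, /p/ is the first permitted one, so coda /d/ | onset /p/.
V4 /a/ – V5 /e/: /ppr/ — longest licit onset from the right is /pr/, leaving /p/ as coda.
V5 /e/ – V6 /a/: cluster /dj/ — /dj/ is itself a permitted onset, so the whole cluster goes right; preceding coda = ∅.
So the parse is dja.prxdj.hjud.pap.pre.dja.
Syllable 1 is /dja/: onset /dj/, nucleus /a/, coda ∅.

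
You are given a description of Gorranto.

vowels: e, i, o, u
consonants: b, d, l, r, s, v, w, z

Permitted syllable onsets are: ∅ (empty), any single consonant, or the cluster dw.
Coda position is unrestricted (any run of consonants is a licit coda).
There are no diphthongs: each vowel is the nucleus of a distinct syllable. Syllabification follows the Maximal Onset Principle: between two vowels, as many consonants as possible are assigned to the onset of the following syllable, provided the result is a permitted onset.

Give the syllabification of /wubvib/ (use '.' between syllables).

Nuclei (vowels): u, i → 2 syllables.
Between /u/ (V1) and /i/ (V2): /bv/; trying suffixes from longest down, /v/ is the first permitted one, so coda /b/ | onset /v/.

wub.vib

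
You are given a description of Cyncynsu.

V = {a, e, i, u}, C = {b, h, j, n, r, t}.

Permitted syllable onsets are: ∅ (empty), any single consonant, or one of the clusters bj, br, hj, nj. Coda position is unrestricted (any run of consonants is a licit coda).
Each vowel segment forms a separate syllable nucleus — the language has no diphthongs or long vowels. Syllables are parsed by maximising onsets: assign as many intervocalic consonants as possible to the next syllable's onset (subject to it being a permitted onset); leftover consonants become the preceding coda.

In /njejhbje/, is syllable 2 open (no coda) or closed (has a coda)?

open

Nuclei (vowels): e, e → 2 syllables.
Between /e/ (V1) and /e/ (V2): /jhbj/; trying suffixes from longest down, /bj/ is the first permitted one, so coda /jh/ | onset /bj/.
Result: njejh.bje.
Syllable 2 is /bje/; it ends in its nucleus with no coda, so it is open.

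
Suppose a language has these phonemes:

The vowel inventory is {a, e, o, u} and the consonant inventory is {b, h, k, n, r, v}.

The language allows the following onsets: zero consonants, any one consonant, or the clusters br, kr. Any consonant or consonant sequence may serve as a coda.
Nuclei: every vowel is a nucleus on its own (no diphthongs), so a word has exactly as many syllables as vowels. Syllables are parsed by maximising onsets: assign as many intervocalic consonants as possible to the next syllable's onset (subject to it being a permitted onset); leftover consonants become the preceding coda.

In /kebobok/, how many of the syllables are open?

The vowels are e, o, o — 3 nuclei, so 3 syllables.
V1 /e/ – V2 /o/: just /b/ — single C goes to the following onset.
V2 /o/ – V3 /o/: /b/ → onset of the next syllable (single consonants are always licit onsets).
Putting it together: ke.bo.bok.
Classifying each syllable: /ke/ (open), /bo/ (open), /bok/ (closed).
Open syllables: 2.

2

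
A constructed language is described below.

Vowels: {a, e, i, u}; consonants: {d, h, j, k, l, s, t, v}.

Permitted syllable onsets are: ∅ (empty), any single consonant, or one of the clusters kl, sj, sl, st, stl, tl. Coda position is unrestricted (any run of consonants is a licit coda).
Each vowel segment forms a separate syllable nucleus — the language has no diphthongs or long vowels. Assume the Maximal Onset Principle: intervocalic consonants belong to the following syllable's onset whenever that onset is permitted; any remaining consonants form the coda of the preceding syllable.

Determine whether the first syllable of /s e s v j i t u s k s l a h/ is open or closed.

closed

Nuclei (vowels): e, i, u, a → 4 syllables.
/e…i/ gap (V1→V2): /svj/; trying suffixes from longest down, /j/ is the first permitted one, so coda /sv/ | onset /j/.
/i…u/ gap (V2→V3): just /t/ — single C goes to the following onset.
/u…a/ gap (V3→V4): cluster /sksl/ — the longest permitted-onset suffix is /sl/; onset = /sl/, preceding coda = /sk/.
Putting it together: sesv.ji.tusk.slah.
Syllable 1 is /sesv/ with coda /sv/, so it is closed.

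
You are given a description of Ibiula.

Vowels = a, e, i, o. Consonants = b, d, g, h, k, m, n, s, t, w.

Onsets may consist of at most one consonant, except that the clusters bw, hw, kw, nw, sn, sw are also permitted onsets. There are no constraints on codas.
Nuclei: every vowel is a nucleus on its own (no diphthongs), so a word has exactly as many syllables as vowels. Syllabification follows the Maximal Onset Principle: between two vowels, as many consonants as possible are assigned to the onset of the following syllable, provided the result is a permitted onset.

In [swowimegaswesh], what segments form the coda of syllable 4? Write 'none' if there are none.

none

The vowels are o, i, e, a, e — 5 nuclei, so 5 syllables.
σ1/σ2 boundary: just /w/ — single C goes to the following onset.
σ2/σ3 boundary: /m/ → onset of the next syllable (single consonants are always licit onsets).
σ3/σ4 boundary: just /g/ — single C goes to the following onset.
σ4/σ5 boundary: cluster /sw/ — /sw/ is itself a permitted onset, so the whole cluster goes right; preceding coda = ∅.
Syllabification: swo.wi.me.ga.swesh.
Syllable 4 is /ga/: onset /g/, nucleus /a/, coda ∅.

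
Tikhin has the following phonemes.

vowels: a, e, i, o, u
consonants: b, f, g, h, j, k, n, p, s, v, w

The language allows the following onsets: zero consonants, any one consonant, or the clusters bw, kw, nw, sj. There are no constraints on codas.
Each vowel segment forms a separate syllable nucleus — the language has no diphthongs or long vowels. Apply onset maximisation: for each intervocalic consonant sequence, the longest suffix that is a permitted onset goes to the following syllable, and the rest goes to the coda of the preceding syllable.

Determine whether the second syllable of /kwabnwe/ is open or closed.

Vowels present: a, e; each is a nucleus, giving 2 syllables.
V1 /a/ – V2 /e/: /bnw/; trying suffixes from longest down, /nw/ is the first permitted one, so coda /b/ | onset /nw/.
Result: kwab.nwe.
Syllable 2 is /nwe/; it ends in its nucleus with no coda, so it is open.

open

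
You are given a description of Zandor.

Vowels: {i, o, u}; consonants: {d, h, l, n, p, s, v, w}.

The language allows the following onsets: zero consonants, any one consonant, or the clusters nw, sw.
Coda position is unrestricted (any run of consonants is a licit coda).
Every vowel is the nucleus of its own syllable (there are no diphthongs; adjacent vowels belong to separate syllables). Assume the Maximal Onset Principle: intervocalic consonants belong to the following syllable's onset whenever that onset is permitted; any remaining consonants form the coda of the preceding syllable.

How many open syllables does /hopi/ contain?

2

The vowels are o, i — 2 nuclei, so 2 syllables.
V1 /o/ – V2 /i/: /p/ → onset of the next syllable (single consonants are always licit onsets).
So the parse is ho.pi.
Classifying each syllable: /ho/ (open), /pi/ (open).
Open syllables: 2.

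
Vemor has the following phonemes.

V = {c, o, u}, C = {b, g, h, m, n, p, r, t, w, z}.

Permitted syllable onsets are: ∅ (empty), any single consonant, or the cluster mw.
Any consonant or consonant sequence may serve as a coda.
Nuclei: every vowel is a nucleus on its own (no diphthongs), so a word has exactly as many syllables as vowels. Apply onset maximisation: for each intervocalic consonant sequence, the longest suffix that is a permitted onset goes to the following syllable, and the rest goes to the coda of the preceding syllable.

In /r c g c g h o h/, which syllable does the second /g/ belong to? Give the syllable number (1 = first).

2

Nuclei (vowels): c, c, o → 3 syllables.
σ1/σ2 boundary: /g/ is a single consonant, so it becomes the next onset.
σ2/σ3 boundary: /gh/; trying suffixes from longest down, /h/ is the first permitted one, so coda /g/ | onset /h/.
So the parse is rc.gcg.hoh.
The second /g/ is in the coda of syllable 2 (/gcg/).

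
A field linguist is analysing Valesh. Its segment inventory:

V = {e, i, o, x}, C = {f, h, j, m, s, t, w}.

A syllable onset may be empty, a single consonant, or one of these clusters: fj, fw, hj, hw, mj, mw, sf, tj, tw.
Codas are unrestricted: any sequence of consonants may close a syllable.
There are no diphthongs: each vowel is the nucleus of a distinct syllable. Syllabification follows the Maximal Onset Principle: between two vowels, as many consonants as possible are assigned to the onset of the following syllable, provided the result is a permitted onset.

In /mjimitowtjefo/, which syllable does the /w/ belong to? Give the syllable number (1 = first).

3

Nuclei (vowels): i, i, o, e, o → 5 syllables.
σ1/σ2 boundary: /m/ is a single consonant, so it becomes the next onset.
σ2/σ3 boundary: just /t/ — single C goes to the following onset.
σ3/σ4 boundary: cluster /wtj/ — the longest permitted-onset suffix is /tj/; onset = /tj/, preceding coda = /w/.
σ4/σ5 boundary: /f/ → onset of the next syllable (single consonants are always licit onsets).
Putting it together: mji.mi.tow.tje.fo.
The /w/ is in the coda of syllable 3 (/tow/).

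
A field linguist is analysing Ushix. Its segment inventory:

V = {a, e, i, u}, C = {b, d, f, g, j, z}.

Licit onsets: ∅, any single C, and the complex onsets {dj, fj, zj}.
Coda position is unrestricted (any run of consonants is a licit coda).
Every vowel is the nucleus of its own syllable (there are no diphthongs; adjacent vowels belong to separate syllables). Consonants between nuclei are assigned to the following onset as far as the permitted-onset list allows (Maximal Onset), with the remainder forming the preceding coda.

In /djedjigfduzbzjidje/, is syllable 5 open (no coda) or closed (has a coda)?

The vowels are e, i, u, i, e — 5 nuclei, so 5 syllables.
V1 /e/ – V2 /i/: /dj/ — entire cluster is a permitted onset → onset /dj/, coda ∅.
V2 /i/ – V3 /u/: /gfd/ — longest licit onset from the right is /d/, leaving /gf/ as coda.
V3 /u/ – V4 /i/: /zbzj/; trying suffixes from longest down, /zj/ is the first permitted one, so coda /zb/ | onset /zj/.
V4 /i/ – V5 /e/: /dj/ — entire cluster is a permitted onset → onset /dj/, coda ∅.
Putting it together: dje.djigf.duzb.zji.dje.
Syllable 5 is /dje/; it ends in its nucleus with no coda, so it is open.

open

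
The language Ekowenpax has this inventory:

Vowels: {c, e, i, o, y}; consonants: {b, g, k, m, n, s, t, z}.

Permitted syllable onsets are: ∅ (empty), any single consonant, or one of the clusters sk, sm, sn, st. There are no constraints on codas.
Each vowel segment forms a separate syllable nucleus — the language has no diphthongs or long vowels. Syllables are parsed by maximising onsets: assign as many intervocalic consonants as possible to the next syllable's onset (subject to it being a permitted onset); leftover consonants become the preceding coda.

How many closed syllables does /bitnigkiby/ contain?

2

The vowels are i, i, i, y — 4 nuclei, so 4 syllables.
σ1/σ2 boundary: /tn/ splits as /t/ + /n/ (/n/ is the longest suffix that is a licit onset).
σ2/σ3 boundary: /gk/; trying suffixes from longest down, /k/ is the first permitted one, so coda /g/ | onset /k/.
σ3/σ4 boundary: just /b/ — single C goes to the following onset.
Putting it together: bit.nig.ki.by.
Classifying each syllable: /bit/ (closed), /nig/ (closed), /ki/ (open), /by/ (open).
Closed syllables: 2.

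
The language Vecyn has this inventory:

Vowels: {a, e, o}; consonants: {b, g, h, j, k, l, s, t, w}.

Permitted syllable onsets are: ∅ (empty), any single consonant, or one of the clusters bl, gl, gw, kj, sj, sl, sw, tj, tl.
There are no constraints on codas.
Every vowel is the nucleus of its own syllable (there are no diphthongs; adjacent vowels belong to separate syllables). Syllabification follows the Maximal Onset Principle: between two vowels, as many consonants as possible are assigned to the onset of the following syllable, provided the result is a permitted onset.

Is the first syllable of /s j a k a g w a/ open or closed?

open

Nuclei (vowels): a, a, a → 3 syllables.
σ1/σ2 boundary: /k/ is a single consonant, so it becomes the next onset.
σ2/σ3 boundary: cluster /gw/ — /gw/ is itself a permitted onset, so the whole cluster goes right; preceding coda = ∅.
Putting it together: sja.ka.gwa.
Syllable 1 is /sja/; it ends in its nucleus with no coda, so it is open.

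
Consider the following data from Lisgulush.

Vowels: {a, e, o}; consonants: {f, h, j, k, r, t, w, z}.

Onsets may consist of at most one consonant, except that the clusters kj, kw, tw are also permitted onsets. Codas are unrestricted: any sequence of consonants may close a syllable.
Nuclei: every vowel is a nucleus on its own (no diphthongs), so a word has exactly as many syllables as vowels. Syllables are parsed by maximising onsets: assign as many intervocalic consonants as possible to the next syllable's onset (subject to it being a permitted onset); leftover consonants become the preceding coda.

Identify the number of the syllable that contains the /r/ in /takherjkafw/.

2

Vowels present: a, e, a; each is a nucleus, giving 3 syllables.
V1 /a/ – V2 /e/: cluster /kh/ — the longest permitted-onset suffix is /h/; onset = /h/, preceding coda = /k/.
V2 /e/ – V3 /a/: /rjk/ splits as /rj/ + /k/ (/k/ is the longest suffix that is a licit onset).
So the parse is tak.herj.kafw.
The /r/ is in the coda of syllable 2 (/herj/).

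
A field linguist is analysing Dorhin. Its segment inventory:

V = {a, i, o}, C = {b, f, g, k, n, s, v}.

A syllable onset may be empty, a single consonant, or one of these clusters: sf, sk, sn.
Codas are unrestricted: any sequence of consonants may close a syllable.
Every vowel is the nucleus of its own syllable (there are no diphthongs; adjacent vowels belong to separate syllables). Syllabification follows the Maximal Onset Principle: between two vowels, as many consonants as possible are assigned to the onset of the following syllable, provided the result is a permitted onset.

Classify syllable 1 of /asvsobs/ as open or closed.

closed

Nuclei (vowels): a, o → 2 syllables.
Between /a/ (V1) and /o/ (V2): /svs/ splits as /sv/ + /s/ (/s/ is the longest suffix that is a licit onset).
Putting it together: asv.sobs.
Syllable 1 is /asv/ with coda /sv/, so it is closed.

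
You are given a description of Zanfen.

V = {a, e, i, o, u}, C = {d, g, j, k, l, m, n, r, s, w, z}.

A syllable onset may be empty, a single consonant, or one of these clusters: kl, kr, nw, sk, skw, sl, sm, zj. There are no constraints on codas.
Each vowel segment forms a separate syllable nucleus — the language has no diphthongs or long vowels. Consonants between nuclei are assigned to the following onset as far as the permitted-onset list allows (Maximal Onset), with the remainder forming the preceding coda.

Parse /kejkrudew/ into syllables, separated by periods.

Vowels present: e, u, e; each is a nucleus, giving 3 syllables.
/e…u/ gap (V1→V2): cluster /jkr/ — the longest permitted-onset suffix is /kr/; onset = /kr/, preceding coda = /j/.
/u…e/ gap (V2→V3): /d/ → onset of the next syllable (single consonants are always licit onsets).

kej.kru.dew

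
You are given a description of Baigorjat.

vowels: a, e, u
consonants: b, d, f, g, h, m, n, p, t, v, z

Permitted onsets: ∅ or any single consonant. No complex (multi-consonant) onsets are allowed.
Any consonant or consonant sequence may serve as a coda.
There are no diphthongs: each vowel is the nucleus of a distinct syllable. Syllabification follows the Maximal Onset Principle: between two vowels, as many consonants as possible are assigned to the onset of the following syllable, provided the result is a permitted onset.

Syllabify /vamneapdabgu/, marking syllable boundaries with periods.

vam.ne.ap.dab.gu

The vowels are a, e, a, a, u — 5 nuclei, so 5 syllables.
σ1/σ2 boundary: /mn/ — longest licit onset from the right is /n/, leaving /m/ as coda.
σ2/σ3 boundary: nothing intervenes; syllable break is V.V.
σ3/σ4 boundary: /pd/; trying suffixes from longest down, /d/ is the first permitted one, so coda /p/ | onset /d/.
σ4/σ5 boundary: /bg/; trying suffixes from longest down, /g/ is the first permitted one, so coda /b/ | onset /g/.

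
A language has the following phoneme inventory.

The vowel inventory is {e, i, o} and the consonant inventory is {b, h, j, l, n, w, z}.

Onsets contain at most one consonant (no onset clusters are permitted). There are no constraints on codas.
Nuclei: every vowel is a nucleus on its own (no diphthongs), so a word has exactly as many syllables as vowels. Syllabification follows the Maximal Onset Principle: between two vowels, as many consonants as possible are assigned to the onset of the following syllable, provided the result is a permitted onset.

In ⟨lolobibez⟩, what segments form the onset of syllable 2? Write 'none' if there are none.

The vowels are o, o, i, e — 4 nuclei, so 4 syllables.
σ1/σ2 boundary: /l/ → onset of the next syllable (single consonants are always licit onsets).
σ2/σ3 boundary: /b/ → onset of the next syllable (single consonants are always licit onsets).
σ3/σ4 boundary: just /b/ — single C goes to the following onset.
Putting it together: lo.lo.bi.bez.
Syllable 2 is /lo/: onset /l/, nucleus /o/, coda ∅.

l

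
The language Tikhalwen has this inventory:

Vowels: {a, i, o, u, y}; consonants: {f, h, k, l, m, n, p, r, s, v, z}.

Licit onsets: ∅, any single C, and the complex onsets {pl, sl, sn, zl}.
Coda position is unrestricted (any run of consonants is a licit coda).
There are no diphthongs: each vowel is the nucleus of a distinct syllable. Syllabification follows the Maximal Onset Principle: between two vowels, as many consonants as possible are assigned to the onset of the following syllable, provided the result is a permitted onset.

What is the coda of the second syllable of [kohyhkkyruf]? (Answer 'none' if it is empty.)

The vowels are o, y, y, u — 4 nuclei, so 4 syllables.
Between /o/ (V1) and /y/ (V2): /h/ → onset of the next syllable (single consonants are always licit onsets).
Between /y/ (V2) and /y/ (V3): /hkk/; trying suffixes from longest down, /k/ is the first permitted one, so coda /hk/ | onset /k/.
Between /y/ (V3) and /u/ (V4): just /r/ — single C goes to the following onset.
Syllabification: ko.hyhk.ky.ruf.
Syllable 2 is /hyhk/: onset /h/, nucleus /y/, coda /hk/.

hk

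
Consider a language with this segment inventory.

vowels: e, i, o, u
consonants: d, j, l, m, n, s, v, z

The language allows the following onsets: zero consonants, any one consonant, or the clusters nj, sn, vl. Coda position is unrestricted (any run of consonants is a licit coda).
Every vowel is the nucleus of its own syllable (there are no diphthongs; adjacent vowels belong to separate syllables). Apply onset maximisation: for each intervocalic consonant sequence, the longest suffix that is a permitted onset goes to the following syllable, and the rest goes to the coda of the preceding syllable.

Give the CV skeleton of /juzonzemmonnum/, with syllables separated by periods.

Nuclei (vowels): u, o, e, o, u → 5 syllables.
Between /u/ (V1) and /o/ (V2): /z/ → onset of the next syllable (single consonants are always licit onsets).
Between /o/ (V2) and /e/ (V3): /nz/ — longest licit onset from the right is /z/, leaving /n/ as coda.
Between /e/ (V3) and /o/ (V4): /mm/ splits as /m/ + /m/ (/m/ is the longest suffix that is a licit onset).
Between /o/ (V4) and /u/ (V5): cluster /nn/ — the longest permitted-onset suffix is /n/; onset = /n/, preceding coda = /n/.
So the parse is ju.zon.zem.mon.num.
Mapping each syllable to C/V: /ju/ → CV, /zon/ → CVC, /zem/ → CVC, /mon/ → CVC, /num/ → CVC.

CV.CVC.CVC.CVC.CVC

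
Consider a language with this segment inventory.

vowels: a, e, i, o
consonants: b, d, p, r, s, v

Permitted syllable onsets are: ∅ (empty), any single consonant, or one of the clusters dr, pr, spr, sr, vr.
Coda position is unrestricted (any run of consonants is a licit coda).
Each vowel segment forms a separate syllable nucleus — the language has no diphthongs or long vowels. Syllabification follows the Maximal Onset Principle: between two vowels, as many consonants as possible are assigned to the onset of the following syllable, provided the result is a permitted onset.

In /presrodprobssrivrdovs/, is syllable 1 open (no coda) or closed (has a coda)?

Vowels present: e, o, o, i, o; each is a nucleus, giving 5 syllables.
σ1/σ2 boundary: cluster /sr/ — /sr/ is itself a permitted onset, so the whole cluster goes right; preceding coda = ∅.
σ2/σ3 boundary: /dpr/; trying suffixes from longest down, /pr/ is the first permitted one, so coda /d/ | onset /pr/.
σ3/σ4 boundary: /bssr/ splits as /bs/ + /sr/ (/sr/ is the longest suffix that is a licit onset).
σ4/σ5 boundary: /vrd/ — longest licit onset from the right is /d/, leaving /vr/ as coda.
So the parse is pre.srod.probs.srivr.dovs.
Syllable 1 is /pre/; it ends in its nucleus with no coda, so it is open.

open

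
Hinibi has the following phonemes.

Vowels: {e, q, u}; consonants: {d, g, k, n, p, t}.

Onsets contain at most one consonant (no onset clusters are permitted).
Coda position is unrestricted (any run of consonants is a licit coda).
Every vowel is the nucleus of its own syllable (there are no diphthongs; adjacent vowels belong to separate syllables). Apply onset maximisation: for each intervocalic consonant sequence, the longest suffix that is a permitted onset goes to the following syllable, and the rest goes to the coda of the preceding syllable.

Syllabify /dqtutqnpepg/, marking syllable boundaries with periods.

Nuclei (vowels): q, u, q, e → 4 syllables.
V1 /q/ – V2 /u/: just /t/ — single C goes to the following onset.
V2 /u/ – V3 /q/: just /t/ — single C goes to the following onset.
V3 /q/ – V4 /e/: /np/; trying suffixes from longest down, /p/ is the first permitted one, so coda /n/ | onset /p/.

dq.tu.tqn.pepg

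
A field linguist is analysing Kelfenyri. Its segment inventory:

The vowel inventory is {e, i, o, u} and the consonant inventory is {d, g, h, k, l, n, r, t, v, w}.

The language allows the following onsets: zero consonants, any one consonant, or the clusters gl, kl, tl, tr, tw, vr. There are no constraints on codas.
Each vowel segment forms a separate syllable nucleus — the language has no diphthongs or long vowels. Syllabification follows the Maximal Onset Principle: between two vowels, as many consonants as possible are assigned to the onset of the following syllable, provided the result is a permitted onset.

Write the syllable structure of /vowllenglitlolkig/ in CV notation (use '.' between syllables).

CVCC.CVC.CCV.CCVC.CVC

Vowels present: o, e, i, o, i; each is a nucleus, giving 5 syllables.
V1 /o/ – V2 /e/: /wll/ — longest licit onset from the right is /l/, leaving /wl/ as coda.
V2 /e/ – V3 /i/: cluster /ngl/ — the longest permitted-onset suffix is /gl/; onset = /gl/, preceding coda = /n/.
V3 /i/ – V4 /o/: cluster /tl/ — /tl/ is itself a permitted onset, so the whole cluster goes right; preceding coda = ∅.
V4 /o/ – V5 /i/: /lk/ splits as /l/ + /k/ (/k/ is the longest suffix that is a licit onset).
Syllabification: vowl.len.gli.tlol.kig.
Mapping each syllable to C/V: /vowl/ → CVCC, /len/ → CVC, /gli/ → CCV, /tlol/ → CCVC, /kig/ → CVC.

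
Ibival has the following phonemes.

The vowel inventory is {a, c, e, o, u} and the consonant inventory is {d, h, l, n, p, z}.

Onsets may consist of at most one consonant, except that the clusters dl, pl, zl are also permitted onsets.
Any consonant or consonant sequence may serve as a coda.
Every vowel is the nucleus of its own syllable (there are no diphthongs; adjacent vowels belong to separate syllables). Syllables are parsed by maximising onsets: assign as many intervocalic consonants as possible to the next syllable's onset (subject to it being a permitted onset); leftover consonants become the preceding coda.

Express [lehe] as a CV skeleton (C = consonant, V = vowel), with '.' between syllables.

Nuclei (vowels): e, e → 2 syllables.
V1 /e/ – V2 /e/: /h/ is a single consonant, so it becomes the next onset.
Putting it together: le.he.
Mapping each syllable to C/V: /le/ → CV, /he/ → CV.

CV.CV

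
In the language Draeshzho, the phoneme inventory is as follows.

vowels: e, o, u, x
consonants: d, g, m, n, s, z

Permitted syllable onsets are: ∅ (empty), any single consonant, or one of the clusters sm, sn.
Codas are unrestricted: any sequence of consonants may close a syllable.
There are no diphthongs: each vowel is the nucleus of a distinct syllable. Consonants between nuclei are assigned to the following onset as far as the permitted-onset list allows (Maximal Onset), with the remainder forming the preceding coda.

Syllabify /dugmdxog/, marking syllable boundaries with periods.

dugm.dx.og

Vowels present: u, x, o; each is a nucleus, giving 3 syllables.
σ1/σ2 boundary: /gmd/; trying suffixes from longest down, /d/ is the first permitted one, so coda /gm/ | onset /d/.
σ2/σ3 boundary: hiatus — the boundary sits between the two vowels.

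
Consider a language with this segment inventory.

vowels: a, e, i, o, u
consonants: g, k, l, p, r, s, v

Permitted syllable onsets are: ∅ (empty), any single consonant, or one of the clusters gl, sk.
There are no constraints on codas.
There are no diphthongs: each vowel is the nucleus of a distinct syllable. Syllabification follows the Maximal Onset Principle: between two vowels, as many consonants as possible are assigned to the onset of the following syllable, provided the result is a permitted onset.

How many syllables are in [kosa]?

The vowels are o, a — 2 nuclei, so 2 syllables.

2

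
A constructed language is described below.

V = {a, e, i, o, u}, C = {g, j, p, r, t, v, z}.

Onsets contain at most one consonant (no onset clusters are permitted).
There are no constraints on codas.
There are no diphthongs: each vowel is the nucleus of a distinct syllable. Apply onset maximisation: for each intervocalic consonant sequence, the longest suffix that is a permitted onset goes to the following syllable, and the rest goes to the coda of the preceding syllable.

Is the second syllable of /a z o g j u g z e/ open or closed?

Vowels present: a, o, u, e; each is a nucleus, giving 4 syllables.
/a…o/ gap (V1→V2): just /z/ — single C goes to the following onset.
/o…u/ gap (V2→V3): /gj/; trying suffixes from longest down, /j/ is the first permitted one, so coda /g/ | onset /j/.
/u…e/ gap (V3→V4): /gz/ splits as /g/ + /z/ (/z/ is the longest suffix that is a licit onset).
So the parse is a.zog.jug.ze.
Syllable 2 is /zog/ with coda /g/, so it is closed.

closed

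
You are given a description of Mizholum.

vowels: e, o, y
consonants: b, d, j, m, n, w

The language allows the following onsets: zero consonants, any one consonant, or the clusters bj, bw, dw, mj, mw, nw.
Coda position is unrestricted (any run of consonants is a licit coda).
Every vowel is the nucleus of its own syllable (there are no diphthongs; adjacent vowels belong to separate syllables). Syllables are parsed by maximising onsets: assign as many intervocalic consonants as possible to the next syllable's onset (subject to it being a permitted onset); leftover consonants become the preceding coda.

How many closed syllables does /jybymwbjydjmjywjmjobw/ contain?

4

Vowels present: y, y, y, y, o; each is a nucleus, giving 5 syllables.
Between /y/ (V1) and /y/ (V2): /b/ → onset of the next syllable (single consonants are always licit onsets).
Between /y/ (V2) and /y/ (V3): /mwbj/ — longest licit onset from the right is /bj/, leaving /mw/ as coda.
Between /y/ (V3) and /y/ (V4): /djmj/; trying suffixes from longest down, /mj/ is the first permitted one, so coda /dj/ | onset /mj/.
Between /y/ (V4) and /o/ (V5): /wjmj/; trying suffixes from longest down, /mj/ is the first permitted one, so coda /wj/ | onset /mj/.
Result: jy.bymw.bjydj.mjywj.mjobw.
Classifying each syllable: /jy/ (open), /bymw/ (closed), /bjydj/ (closed), /mjywj/ (closed), /mjobw/ (closed).
Closed syllables: 4.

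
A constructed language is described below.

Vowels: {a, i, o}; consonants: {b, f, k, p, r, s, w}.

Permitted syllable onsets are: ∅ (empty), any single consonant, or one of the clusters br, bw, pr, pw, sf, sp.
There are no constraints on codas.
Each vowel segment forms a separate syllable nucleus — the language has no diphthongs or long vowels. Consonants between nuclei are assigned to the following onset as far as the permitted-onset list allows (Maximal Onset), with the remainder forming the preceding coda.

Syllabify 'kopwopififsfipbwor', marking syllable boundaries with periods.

ko.pwo.pi.fif.sfip.bwor

Nuclei (vowels): o, o, i, i, i, o → 6 syllables.
V1 /o/ – V2 /o/: /pw/ — entire cluster is a permitted onset → onset /pw/, coda ∅.
V2 /o/ – V3 /i/: /p/ is a single consonant, so it becomes the next onset.
V3 /i/ – V4 /i/: /f/ → onset of the next syllable (single consonants are always licit onsets).
V4 /i/ – V5 /i/: cluster /fsf/ — the longest permitted-onset suffix is /sf/; onset = /sf/, preceding coda = /f/.
V5 /i/ – V6 /o/: /pbw/; trying suffixes from longest down, /bw/ is the first permitted one, so coda /p/ | onset /bw/.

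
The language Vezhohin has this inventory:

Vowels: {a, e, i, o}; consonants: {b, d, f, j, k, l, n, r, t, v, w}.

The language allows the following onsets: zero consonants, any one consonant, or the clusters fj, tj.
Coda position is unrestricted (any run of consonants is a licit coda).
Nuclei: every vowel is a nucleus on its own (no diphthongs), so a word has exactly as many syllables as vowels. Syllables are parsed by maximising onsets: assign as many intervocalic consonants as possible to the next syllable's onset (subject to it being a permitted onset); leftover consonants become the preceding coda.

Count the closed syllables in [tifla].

Vowels present: i, a; each is a nucleus, giving 2 syllables.
V1 /i/ – V2 /a/: /fl/ — longest licit onset from the right is /l/, leaving /f/ as coda.
Result: tif.la.
Classifying each syllable: /tif/ (closed), /la/ (open).
Closed syllables: 1.

1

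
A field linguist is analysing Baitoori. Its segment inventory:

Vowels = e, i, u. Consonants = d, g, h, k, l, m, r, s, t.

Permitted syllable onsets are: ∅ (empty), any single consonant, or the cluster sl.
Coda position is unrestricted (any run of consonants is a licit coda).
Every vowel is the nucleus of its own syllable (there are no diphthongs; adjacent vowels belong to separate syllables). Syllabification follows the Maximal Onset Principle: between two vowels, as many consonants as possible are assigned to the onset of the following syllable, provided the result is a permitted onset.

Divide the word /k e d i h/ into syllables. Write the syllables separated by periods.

ke.dih

The vowels are e, i — 2 nuclei, so 2 syllables.
σ1/σ2 boundary: /d/ is a single consonant, so it becomes the next onset.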